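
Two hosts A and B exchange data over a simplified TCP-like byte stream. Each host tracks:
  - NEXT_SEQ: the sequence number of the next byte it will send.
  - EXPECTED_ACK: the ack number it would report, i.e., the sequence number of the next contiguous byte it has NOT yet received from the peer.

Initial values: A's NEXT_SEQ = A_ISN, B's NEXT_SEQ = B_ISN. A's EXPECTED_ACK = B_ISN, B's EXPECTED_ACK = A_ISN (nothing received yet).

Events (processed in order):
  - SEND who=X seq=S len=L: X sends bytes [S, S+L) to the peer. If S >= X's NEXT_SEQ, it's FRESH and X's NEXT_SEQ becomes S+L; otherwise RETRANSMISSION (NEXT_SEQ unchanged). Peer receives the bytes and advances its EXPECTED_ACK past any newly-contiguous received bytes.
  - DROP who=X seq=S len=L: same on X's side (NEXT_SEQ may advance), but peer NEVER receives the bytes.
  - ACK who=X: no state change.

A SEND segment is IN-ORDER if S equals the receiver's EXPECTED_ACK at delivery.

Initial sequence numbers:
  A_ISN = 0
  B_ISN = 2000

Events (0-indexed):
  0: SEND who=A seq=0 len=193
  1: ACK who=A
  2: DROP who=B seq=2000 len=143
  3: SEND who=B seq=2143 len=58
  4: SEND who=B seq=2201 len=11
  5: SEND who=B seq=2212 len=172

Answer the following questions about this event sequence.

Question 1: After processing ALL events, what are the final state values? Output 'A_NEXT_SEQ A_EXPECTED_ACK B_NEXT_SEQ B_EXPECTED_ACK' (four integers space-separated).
Answer: 193 2000 2384 193

Derivation:
After event 0: A_seq=193 A_ack=2000 B_seq=2000 B_ack=193
After event 1: A_seq=193 A_ack=2000 B_seq=2000 B_ack=193
After event 2: A_seq=193 A_ack=2000 B_seq=2143 B_ack=193
After event 3: A_seq=193 A_ack=2000 B_seq=2201 B_ack=193
After event 4: A_seq=193 A_ack=2000 B_seq=2212 B_ack=193
After event 5: A_seq=193 A_ack=2000 B_seq=2384 B_ack=193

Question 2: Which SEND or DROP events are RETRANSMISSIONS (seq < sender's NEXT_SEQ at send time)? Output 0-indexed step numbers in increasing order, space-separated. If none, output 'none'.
Answer: none

Derivation:
Step 0: SEND seq=0 -> fresh
Step 2: DROP seq=2000 -> fresh
Step 3: SEND seq=2143 -> fresh
Step 4: SEND seq=2201 -> fresh
Step 5: SEND seq=2212 -> fresh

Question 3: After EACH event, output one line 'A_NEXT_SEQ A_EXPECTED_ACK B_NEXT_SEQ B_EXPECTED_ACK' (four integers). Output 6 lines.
193 2000 2000 193
193 2000 2000 193
193 2000 2143 193
193 2000 2201 193
193 2000 2212 193
193 2000 2384 193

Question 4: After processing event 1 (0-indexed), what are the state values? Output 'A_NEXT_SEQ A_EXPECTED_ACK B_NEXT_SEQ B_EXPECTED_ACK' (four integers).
After event 0: A_seq=193 A_ack=2000 B_seq=2000 B_ack=193
After event 1: A_seq=193 A_ack=2000 B_seq=2000 B_ack=193

193 2000 2000 193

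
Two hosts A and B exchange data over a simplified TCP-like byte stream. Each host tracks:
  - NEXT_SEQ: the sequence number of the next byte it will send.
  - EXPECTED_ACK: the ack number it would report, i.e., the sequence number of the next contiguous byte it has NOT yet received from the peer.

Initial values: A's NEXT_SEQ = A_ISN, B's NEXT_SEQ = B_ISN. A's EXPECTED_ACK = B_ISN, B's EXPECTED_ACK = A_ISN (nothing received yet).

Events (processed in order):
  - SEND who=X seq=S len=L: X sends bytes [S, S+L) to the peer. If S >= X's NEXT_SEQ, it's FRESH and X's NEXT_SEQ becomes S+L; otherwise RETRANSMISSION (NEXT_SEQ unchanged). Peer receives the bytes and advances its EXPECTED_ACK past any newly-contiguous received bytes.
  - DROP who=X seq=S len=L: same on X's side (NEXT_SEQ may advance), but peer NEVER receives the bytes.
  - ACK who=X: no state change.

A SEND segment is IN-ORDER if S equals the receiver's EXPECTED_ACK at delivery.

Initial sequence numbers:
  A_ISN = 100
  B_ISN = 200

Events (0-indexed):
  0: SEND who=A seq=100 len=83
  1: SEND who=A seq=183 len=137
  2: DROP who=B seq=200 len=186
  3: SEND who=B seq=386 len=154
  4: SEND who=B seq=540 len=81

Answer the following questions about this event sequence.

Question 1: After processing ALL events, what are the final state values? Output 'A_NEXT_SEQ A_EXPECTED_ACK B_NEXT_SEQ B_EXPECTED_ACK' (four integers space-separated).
Answer: 320 200 621 320

Derivation:
After event 0: A_seq=183 A_ack=200 B_seq=200 B_ack=183
After event 1: A_seq=320 A_ack=200 B_seq=200 B_ack=320
After event 2: A_seq=320 A_ack=200 B_seq=386 B_ack=320
After event 3: A_seq=320 A_ack=200 B_seq=540 B_ack=320
After event 4: A_seq=320 A_ack=200 B_seq=621 B_ack=320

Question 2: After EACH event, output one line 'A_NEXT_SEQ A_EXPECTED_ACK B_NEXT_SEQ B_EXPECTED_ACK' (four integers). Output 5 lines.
183 200 200 183
320 200 200 320
320 200 386 320
320 200 540 320
320 200 621 320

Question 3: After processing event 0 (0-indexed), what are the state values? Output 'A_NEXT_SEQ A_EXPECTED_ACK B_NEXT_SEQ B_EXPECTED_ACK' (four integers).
After event 0: A_seq=183 A_ack=200 B_seq=200 B_ack=183

183 200 200 183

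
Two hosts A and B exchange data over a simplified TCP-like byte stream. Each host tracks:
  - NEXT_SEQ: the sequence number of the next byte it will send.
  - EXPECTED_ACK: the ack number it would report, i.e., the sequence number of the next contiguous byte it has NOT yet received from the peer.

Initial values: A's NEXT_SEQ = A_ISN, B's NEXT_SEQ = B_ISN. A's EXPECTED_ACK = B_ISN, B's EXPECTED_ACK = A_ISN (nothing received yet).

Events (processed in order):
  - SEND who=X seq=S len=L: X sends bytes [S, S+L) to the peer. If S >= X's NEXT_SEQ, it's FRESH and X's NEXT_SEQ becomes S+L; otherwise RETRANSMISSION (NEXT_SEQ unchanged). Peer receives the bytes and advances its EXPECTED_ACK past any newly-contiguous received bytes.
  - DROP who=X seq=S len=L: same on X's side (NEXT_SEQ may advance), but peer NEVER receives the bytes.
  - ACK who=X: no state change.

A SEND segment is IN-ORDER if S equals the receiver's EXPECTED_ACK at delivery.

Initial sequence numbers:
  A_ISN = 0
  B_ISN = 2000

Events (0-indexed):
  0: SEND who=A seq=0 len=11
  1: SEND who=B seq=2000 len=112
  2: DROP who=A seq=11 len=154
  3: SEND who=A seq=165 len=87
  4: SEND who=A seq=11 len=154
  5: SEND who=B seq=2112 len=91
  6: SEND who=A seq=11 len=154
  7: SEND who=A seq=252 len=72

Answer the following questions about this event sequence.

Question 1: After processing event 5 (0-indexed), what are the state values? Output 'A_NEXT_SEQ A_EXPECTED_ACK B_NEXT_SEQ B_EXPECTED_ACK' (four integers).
After event 0: A_seq=11 A_ack=2000 B_seq=2000 B_ack=11
After event 1: A_seq=11 A_ack=2112 B_seq=2112 B_ack=11
After event 2: A_seq=165 A_ack=2112 B_seq=2112 B_ack=11
After event 3: A_seq=252 A_ack=2112 B_seq=2112 B_ack=11
After event 4: A_seq=252 A_ack=2112 B_seq=2112 B_ack=252
After event 5: A_seq=252 A_ack=2203 B_seq=2203 B_ack=252

252 2203 2203 252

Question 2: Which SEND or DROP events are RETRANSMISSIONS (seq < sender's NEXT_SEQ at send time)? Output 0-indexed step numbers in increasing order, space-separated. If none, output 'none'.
Answer: 4 6

Derivation:
Step 0: SEND seq=0 -> fresh
Step 1: SEND seq=2000 -> fresh
Step 2: DROP seq=11 -> fresh
Step 3: SEND seq=165 -> fresh
Step 4: SEND seq=11 -> retransmit
Step 5: SEND seq=2112 -> fresh
Step 6: SEND seq=11 -> retransmit
Step 7: SEND seq=252 -> fresh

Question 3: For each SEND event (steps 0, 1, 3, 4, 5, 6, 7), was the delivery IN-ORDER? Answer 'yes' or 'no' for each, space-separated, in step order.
Answer: yes yes no yes yes no yes

Derivation:
Step 0: SEND seq=0 -> in-order
Step 1: SEND seq=2000 -> in-order
Step 3: SEND seq=165 -> out-of-order
Step 4: SEND seq=11 -> in-order
Step 5: SEND seq=2112 -> in-order
Step 6: SEND seq=11 -> out-of-order
Step 7: SEND seq=252 -> in-order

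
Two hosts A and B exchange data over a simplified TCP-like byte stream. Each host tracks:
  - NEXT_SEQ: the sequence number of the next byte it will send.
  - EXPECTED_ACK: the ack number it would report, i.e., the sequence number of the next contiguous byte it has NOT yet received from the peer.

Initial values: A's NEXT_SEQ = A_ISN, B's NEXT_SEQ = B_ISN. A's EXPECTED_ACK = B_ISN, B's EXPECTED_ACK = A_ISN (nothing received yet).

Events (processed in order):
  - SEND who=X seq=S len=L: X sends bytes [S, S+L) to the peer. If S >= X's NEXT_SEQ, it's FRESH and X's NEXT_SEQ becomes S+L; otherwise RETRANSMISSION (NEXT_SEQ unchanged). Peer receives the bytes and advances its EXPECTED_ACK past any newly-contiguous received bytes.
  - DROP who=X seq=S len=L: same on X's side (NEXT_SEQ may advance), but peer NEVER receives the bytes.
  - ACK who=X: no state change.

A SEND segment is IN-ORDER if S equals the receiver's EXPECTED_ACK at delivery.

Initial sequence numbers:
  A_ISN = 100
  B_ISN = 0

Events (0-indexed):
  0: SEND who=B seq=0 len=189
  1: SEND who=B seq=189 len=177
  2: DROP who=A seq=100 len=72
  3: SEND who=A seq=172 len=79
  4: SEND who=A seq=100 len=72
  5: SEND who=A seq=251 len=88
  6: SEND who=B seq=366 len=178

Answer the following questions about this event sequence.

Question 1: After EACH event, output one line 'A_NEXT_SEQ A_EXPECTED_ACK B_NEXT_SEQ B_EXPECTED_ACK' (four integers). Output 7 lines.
100 189 189 100
100 366 366 100
172 366 366 100
251 366 366 100
251 366 366 251
339 366 366 339
339 544 544 339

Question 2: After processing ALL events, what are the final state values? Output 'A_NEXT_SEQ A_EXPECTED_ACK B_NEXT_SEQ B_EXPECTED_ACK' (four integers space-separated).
Answer: 339 544 544 339

Derivation:
After event 0: A_seq=100 A_ack=189 B_seq=189 B_ack=100
After event 1: A_seq=100 A_ack=366 B_seq=366 B_ack=100
After event 2: A_seq=172 A_ack=366 B_seq=366 B_ack=100
After event 3: A_seq=251 A_ack=366 B_seq=366 B_ack=100
After event 4: A_seq=251 A_ack=366 B_seq=366 B_ack=251
After event 5: A_seq=339 A_ack=366 B_seq=366 B_ack=339
After event 6: A_seq=339 A_ack=544 B_seq=544 B_ack=339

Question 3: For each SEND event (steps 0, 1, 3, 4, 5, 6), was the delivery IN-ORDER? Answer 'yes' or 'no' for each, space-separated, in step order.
Step 0: SEND seq=0 -> in-order
Step 1: SEND seq=189 -> in-order
Step 3: SEND seq=172 -> out-of-order
Step 4: SEND seq=100 -> in-order
Step 5: SEND seq=251 -> in-order
Step 6: SEND seq=366 -> in-order

Answer: yes yes no yes yes yes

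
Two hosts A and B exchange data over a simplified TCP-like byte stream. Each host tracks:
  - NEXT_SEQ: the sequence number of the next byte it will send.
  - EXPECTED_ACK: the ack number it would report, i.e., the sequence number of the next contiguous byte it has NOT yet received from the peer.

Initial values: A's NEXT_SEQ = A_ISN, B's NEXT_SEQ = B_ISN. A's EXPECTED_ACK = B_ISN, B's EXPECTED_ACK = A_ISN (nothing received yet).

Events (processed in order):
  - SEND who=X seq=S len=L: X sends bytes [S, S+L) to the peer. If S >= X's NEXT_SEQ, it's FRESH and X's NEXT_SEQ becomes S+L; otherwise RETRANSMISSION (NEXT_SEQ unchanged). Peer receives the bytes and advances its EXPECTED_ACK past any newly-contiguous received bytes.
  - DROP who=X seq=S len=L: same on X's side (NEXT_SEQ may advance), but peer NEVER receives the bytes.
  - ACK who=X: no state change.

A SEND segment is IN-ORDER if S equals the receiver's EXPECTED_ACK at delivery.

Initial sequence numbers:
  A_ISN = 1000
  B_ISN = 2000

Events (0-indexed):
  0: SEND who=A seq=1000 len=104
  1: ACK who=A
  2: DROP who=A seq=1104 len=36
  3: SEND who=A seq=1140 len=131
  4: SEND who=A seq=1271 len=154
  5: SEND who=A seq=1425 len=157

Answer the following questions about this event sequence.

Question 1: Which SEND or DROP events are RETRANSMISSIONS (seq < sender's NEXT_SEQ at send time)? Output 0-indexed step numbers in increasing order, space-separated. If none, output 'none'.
Answer: none

Derivation:
Step 0: SEND seq=1000 -> fresh
Step 2: DROP seq=1104 -> fresh
Step 3: SEND seq=1140 -> fresh
Step 4: SEND seq=1271 -> fresh
Step 5: SEND seq=1425 -> fresh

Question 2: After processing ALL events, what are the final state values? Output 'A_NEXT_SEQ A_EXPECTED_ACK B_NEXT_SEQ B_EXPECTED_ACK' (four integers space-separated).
Answer: 1582 2000 2000 1104

Derivation:
After event 0: A_seq=1104 A_ack=2000 B_seq=2000 B_ack=1104
After event 1: A_seq=1104 A_ack=2000 B_seq=2000 B_ack=1104
After event 2: A_seq=1140 A_ack=2000 B_seq=2000 B_ack=1104
After event 3: A_seq=1271 A_ack=2000 B_seq=2000 B_ack=1104
After event 4: A_seq=1425 A_ack=2000 B_seq=2000 B_ack=1104
After event 5: A_seq=1582 A_ack=2000 B_seq=2000 B_ack=1104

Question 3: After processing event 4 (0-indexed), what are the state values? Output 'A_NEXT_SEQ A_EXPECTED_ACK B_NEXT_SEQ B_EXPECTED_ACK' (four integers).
After event 0: A_seq=1104 A_ack=2000 B_seq=2000 B_ack=1104
After event 1: A_seq=1104 A_ack=2000 B_seq=2000 B_ack=1104
After event 2: A_seq=1140 A_ack=2000 B_seq=2000 B_ack=1104
After event 3: A_seq=1271 A_ack=2000 B_seq=2000 B_ack=1104
After event 4: A_seq=1425 A_ack=2000 B_seq=2000 B_ack=1104

1425 2000 2000 1104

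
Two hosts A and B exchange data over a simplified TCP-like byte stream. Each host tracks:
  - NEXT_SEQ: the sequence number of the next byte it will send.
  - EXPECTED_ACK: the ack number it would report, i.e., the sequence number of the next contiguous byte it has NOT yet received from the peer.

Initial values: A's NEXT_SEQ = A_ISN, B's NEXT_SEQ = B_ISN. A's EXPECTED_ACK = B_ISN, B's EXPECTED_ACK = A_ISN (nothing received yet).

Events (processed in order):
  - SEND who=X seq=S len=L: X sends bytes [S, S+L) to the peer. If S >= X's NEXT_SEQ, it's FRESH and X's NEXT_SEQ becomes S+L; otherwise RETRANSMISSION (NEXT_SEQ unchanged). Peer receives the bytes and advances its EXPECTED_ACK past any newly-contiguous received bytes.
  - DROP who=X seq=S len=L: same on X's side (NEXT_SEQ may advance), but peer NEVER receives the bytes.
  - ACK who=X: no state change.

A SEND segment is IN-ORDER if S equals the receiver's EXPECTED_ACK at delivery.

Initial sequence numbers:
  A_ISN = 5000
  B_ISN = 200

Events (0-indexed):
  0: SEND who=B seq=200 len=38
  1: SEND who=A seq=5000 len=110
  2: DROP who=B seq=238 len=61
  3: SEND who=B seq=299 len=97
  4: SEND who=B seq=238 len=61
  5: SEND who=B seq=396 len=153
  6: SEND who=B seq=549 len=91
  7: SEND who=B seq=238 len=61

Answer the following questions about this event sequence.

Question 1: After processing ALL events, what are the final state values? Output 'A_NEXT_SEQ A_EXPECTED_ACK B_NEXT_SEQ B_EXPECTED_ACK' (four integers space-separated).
Answer: 5110 640 640 5110

Derivation:
After event 0: A_seq=5000 A_ack=238 B_seq=238 B_ack=5000
After event 1: A_seq=5110 A_ack=238 B_seq=238 B_ack=5110
After event 2: A_seq=5110 A_ack=238 B_seq=299 B_ack=5110
After event 3: A_seq=5110 A_ack=238 B_seq=396 B_ack=5110
After event 4: A_seq=5110 A_ack=396 B_seq=396 B_ack=5110
After event 5: A_seq=5110 A_ack=549 B_seq=549 B_ack=5110
After event 6: A_seq=5110 A_ack=640 B_seq=640 B_ack=5110
After event 7: A_seq=5110 A_ack=640 B_seq=640 B_ack=5110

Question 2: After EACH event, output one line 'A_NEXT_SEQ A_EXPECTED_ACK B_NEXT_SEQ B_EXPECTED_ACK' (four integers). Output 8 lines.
5000 238 238 5000
5110 238 238 5110
5110 238 299 5110
5110 238 396 5110
5110 396 396 5110
5110 549 549 5110
5110 640 640 5110
5110 640 640 5110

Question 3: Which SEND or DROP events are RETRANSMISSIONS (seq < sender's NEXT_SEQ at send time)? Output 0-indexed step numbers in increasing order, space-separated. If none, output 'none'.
Answer: 4 7

Derivation:
Step 0: SEND seq=200 -> fresh
Step 1: SEND seq=5000 -> fresh
Step 2: DROP seq=238 -> fresh
Step 3: SEND seq=299 -> fresh
Step 4: SEND seq=238 -> retransmit
Step 5: SEND seq=396 -> fresh
Step 6: SEND seq=549 -> fresh
Step 7: SEND seq=238 -> retransmit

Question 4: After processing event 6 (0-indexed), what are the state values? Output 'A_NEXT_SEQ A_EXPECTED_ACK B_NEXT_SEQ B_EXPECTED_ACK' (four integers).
After event 0: A_seq=5000 A_ack=238 B_seq=238 B_ack=5000
After event 1: A_seq=5110 A_ack=238 B_seq=238 B_ack=5110
After event 2: A_seq=5110 A_ack=238 B_seq=299 B_ack=5110
After event 3: A_seq=5110 A_ack=238 B_seq=396 B_ack=5110
After event 4: A_seq=5110 A_ack=396 B_seq=396 B_ack=5110
After event 5: A_seq=5110 A_ack=549 B_seq=549 B_ack=5110
After event 6: A_seq=5110 A_ack=640 B_seq=640 B_ack=5110

5110 640 640 5110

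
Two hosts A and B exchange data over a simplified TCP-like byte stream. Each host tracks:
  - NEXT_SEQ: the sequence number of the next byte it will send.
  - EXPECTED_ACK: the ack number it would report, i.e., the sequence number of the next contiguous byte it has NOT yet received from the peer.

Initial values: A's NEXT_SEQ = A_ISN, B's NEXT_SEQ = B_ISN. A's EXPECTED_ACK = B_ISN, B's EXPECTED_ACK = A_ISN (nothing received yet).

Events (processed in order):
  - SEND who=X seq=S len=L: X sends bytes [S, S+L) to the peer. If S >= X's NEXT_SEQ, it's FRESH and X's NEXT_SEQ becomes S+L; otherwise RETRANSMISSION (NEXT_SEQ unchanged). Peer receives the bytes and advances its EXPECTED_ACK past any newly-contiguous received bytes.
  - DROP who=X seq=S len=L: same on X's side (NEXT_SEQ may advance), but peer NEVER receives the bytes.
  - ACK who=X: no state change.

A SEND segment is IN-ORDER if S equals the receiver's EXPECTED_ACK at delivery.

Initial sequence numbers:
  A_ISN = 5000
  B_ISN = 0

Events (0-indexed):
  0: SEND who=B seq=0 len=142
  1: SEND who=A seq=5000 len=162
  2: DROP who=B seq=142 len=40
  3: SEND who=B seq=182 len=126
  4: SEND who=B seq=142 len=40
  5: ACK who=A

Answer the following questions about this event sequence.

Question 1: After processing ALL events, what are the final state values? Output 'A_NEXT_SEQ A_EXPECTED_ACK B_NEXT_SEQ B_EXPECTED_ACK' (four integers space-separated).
After event 0: A_seq=5000 A_ack=142 B_seq=142 B_ack=5000
After event 1: A_seq=5162 A_ack=142 B_seq=142 B_ack=5162
After event 2: A_seq=5162 A_ack=142 B_seq=182 B_ack=5162
After event 3: A_seq=5162 A_ack=142 B_seq=308 B_ack=5162
After event 4: A_seq=5162 A_ack=308 B_seq=308 B_ack=5162
After event 5: A_seq=5162 A_ack=308 B_seq=308 B_ack=5162

Answer: 5162 308 308 5162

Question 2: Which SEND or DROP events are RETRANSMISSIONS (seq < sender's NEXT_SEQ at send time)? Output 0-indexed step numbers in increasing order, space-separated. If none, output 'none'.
Answer: 4

Derivation:
Step 0: SEND seq=0 -> fresh
Step 1: SEND seq=5000 -> fresh
Step 2: DROP seq=142 -> fresh
Step 3: SEND seq=182 -> fresh
Step 4: SEND seq=142 -> retransmit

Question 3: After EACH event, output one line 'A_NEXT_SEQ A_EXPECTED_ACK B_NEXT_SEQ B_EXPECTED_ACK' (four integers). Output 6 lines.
5000 142 142 5000
5162 142 142 5162
5162 142 182 5162
5162 142 308 5162
5162 308 308 5162
5162 308 308 5162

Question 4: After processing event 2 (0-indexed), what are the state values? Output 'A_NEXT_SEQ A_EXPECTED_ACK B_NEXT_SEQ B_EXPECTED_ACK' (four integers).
After event 0: A_seq=5000 A_ack=142 B_seq=142 B_ack=5000
After event 1: A_seq=5162 A_ack=142 B_seq=142 B_ack=5162
After event 2: A_seq=5162 A_ack=142 B_seq=182 B_ack=5162

5162 142 182 5162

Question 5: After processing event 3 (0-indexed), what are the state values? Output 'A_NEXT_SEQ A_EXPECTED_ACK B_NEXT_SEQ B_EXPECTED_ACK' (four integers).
After event 0: A_seq=5000 A_ack=142 B_seq=142 B_ack=5000
After event 1: A_seq=5162 A_ack=142 B_seq=142 B_ack=5162
After event 2: A_seq=5162 A_ack=142 B_seq=182 B_ack=5162
After event 3: A_seq=5162 A_ack=142 B_seq=308 B_ack=5162

5162 142 308 5162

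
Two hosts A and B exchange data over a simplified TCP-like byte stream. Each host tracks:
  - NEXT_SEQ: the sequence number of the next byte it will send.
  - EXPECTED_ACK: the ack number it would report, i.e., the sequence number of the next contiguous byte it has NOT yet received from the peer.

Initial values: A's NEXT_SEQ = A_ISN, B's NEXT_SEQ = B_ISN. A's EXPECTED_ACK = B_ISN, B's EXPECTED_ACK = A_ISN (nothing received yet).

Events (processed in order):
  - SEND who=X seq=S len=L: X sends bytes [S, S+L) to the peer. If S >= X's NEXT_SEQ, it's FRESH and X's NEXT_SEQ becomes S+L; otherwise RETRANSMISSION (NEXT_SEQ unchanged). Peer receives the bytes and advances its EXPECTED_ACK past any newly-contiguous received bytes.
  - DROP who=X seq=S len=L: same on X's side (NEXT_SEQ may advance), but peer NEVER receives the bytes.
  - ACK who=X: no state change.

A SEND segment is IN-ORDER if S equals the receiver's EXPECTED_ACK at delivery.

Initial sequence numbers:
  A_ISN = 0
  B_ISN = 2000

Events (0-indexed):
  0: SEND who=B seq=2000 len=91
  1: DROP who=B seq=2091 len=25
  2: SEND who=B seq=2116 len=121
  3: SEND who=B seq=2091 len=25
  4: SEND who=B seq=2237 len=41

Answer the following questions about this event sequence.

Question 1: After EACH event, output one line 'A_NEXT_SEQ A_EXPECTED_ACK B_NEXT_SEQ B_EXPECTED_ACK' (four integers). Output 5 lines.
0 2091 2091 0
0 2091 2116 0
0 2091 2237 0
0 2237 2237 0
0 2278 2278 0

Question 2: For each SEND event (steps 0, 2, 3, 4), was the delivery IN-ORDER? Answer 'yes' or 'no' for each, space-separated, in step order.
Answer: yes no yes yes

Derivation:
Step 0: SEND seq=2000 -> in-order
Step 2: SEND seq=2116 -> out-of-order
Step 3: SEND seq=2091 -> in-order
Step 4: SEND seq=2237 -> in-order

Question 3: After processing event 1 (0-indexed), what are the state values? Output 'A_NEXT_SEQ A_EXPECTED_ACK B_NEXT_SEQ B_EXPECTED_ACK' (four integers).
After event 0: A_seq=0 A_ack=2091 B_seq=2091 B_ack=0
After event 1: A_seq=0 A_ack=2091 B_seq=2116 B_ack=0

0 2091 2116 0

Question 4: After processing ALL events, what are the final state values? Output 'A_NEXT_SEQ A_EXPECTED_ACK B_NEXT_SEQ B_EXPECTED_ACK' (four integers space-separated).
Answer: 0 2278 2278 0

Derivation:
After event 0: A_seq=0 A_ack=2091 B_seq=2091 B_ack=0
After event 1: A_seq=0 A_ack=2091 B_seq=2116 B_ack=0
After event 2: A_seq=0 A_ack=2091 B_seq=2237 B_ack=0
After event 3: A_seq=0 A_ack=2237 B_seq=2237 B_ack=0
After event 4: A_seq=0 A_ack=2278 B_seq=2278 B_ack=0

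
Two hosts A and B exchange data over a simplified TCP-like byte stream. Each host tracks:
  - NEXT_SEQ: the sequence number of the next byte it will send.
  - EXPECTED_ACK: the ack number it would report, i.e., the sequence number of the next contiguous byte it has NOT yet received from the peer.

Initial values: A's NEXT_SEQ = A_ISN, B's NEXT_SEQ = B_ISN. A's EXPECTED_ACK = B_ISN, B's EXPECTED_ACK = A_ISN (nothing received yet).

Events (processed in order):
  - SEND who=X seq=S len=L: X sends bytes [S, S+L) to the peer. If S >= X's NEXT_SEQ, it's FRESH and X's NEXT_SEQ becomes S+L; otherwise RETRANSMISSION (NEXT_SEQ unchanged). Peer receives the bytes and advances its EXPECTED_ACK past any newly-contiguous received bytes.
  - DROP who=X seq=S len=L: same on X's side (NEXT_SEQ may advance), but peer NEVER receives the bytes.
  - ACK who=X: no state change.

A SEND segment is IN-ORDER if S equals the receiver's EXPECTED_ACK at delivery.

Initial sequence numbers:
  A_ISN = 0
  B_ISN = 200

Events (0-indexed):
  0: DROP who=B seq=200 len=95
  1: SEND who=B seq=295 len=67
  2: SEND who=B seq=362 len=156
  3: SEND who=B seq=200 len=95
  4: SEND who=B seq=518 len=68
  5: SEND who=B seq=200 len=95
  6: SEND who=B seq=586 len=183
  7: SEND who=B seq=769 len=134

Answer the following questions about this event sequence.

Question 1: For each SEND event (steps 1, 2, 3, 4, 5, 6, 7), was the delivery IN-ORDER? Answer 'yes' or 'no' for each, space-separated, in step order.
Step 1: SEND seq=295 -> out-of-order
Step 2: SEND seq=362 -> out-of-order
Step 3: SEND seq=200 -> in-order
Step 4: SEND seq=518 -> in-order
Step 5: SEND seq=200 -> out-of-order
Step 6: SEND seq=586 -> in-order
Step 7: SEND seq=769 -> in-order

Answer: no no yes yes no yes yes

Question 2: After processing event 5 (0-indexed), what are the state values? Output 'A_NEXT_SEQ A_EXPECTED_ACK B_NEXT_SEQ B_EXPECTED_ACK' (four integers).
After event 0: A_seq=0 A_ack=200 B_seq=295 B_ack=0
After event 1: A_seq=0 A_ack=200 B_seq=362 B_ack=0
After event 2: A_seq=0 A_ack=200 B_seq=518 B_ack=0
After event 3: A_seq=0 A_ack=518 B_seq=518 B_ack=0
After event 4: A_seq=0 A_ack=586 B_seq=586 B_ack=0
After event 5: A_seq=0 A_ack=586 B_seq=586 B_ack=0

0 586 586 0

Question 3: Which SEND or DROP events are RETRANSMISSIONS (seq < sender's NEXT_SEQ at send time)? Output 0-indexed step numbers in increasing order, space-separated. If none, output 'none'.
Answer: 3 5

Derivation:
Step 0: DROP seq=200 -> fresh
Step 1: SEND seq=295 -> fresh
Step 2: SEND seq=362 -> fresh
Step 3: SEND seq=200 -> retransmit
Step 4: SEND seq=518 -> fresh
Step 5: SEND seq=200 -> retransmit
Step 6: SEND seq=586 -> fresh
Step 7: SEND seq=769 -> fresh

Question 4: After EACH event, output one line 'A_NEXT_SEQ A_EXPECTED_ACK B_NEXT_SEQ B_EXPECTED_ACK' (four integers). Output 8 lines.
0 200 295 0
0 200 362 0
0 200 518 0
0 518 518 0
0 586 586 0
0 586 586 0
0 769 769 0
0 903 903 0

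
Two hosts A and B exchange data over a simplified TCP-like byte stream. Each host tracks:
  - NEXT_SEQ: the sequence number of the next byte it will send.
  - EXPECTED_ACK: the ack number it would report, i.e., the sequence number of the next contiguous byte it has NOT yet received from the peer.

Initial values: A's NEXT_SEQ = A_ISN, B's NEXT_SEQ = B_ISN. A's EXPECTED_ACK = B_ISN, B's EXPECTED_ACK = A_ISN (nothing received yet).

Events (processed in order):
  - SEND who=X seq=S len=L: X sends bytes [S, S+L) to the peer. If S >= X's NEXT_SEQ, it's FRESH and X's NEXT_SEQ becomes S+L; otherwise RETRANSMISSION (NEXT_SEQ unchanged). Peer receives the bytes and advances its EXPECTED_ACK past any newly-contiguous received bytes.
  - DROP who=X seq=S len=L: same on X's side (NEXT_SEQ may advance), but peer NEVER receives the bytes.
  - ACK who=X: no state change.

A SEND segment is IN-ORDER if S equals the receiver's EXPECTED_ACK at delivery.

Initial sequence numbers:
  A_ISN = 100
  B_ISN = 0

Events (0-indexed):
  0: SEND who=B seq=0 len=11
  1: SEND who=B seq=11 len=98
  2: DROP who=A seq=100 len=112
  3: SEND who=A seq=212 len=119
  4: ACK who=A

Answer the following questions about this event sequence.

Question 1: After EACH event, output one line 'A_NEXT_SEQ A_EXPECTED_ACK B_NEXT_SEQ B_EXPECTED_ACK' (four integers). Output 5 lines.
100 11 11 100
100 109 109 100
212 109 109 100
331 109 109 100
331 109 109 100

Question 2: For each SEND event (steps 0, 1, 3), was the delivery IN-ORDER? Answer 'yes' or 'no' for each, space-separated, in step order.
Step 0: SEND seq=0 -> in-order
Step 1: SEND seq=11 -> in-order
Step 3: SEND seq=212 -> out-of-order

Answer: yes yes no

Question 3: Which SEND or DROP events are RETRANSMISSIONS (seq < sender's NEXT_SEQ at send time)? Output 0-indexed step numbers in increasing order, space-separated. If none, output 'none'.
Step 0: SEND seq=0 -> fresh
Step 1: SEND seq=11 -> fresh
Step 2: DROP seq=100 -> fresh
Step 3: SEND seq=212 -> fresh

Answer: none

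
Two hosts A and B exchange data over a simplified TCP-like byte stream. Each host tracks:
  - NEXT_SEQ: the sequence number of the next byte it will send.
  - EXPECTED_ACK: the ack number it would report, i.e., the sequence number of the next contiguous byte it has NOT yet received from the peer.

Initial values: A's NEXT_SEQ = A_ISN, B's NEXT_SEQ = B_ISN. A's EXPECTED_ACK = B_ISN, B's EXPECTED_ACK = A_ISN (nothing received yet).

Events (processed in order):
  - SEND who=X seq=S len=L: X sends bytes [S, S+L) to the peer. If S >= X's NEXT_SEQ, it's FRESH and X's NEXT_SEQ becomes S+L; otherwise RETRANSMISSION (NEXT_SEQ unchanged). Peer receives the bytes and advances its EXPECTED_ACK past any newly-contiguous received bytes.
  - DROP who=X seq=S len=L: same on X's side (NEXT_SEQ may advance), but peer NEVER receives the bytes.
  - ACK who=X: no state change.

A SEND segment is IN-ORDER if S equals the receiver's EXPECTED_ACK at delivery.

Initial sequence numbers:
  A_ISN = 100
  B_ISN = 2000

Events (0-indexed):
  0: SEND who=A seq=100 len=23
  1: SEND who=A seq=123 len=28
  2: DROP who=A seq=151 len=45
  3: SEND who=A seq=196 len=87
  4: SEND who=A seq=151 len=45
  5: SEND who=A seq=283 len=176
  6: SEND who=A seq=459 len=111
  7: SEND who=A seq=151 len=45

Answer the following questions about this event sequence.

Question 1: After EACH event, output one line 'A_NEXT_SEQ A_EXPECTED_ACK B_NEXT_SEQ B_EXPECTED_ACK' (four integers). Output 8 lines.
123 2000 2000 123
151 2000 2000 151
196 2000 2000 151
283 2000 2000 151
283 2000 2000 283
459 2000 2000 459
570 2000 2000 570
570 2000 2000 570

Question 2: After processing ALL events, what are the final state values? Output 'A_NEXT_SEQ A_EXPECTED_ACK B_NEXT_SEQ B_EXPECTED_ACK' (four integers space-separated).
Answer: 570 2000 2000 570

Derivation:
After event 0: A_seq=123 A_ack=2000 B_seq=2000 B_ack=123
After event 1: A_seq=151 A_ack=2000 B_seq=2000 B_ack=151
After event 2: A_seq=196 A_ack=2000 B_seq=2000 B_ack=151
After event 3: A_seq=283 A_ack=2000 B_seq=2000 B_ack=151
After event 4: A_seq=283 A_ack=2000 B_seq=2000 B_ack=283
After event 5: A_seq=459 A_ack=2000 B_seq=2000 B_ack=459
After event 6: A_seq=570 A_ack=2000 B_seq=2000 B_ack=570
After event 7: A_seq=570 A_ack=2000 B_seq=2000 B_ack=570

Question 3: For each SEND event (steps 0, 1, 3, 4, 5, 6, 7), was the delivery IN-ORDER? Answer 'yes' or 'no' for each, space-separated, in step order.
Step 0: SEND seq=100 -> in-order
Step 1: SEND seq=123 -> in-order
Step 3: SEND seq=196 -> out-of-order
Step 4: SEND seq=151 -> in-order
Step 5: SEND seq=283 -> in-order
Step 6: SEND seq=459 -> in-order
Step 7: SEND seq=151 -> out-of-order

Answer: yes yes no yes yes yes no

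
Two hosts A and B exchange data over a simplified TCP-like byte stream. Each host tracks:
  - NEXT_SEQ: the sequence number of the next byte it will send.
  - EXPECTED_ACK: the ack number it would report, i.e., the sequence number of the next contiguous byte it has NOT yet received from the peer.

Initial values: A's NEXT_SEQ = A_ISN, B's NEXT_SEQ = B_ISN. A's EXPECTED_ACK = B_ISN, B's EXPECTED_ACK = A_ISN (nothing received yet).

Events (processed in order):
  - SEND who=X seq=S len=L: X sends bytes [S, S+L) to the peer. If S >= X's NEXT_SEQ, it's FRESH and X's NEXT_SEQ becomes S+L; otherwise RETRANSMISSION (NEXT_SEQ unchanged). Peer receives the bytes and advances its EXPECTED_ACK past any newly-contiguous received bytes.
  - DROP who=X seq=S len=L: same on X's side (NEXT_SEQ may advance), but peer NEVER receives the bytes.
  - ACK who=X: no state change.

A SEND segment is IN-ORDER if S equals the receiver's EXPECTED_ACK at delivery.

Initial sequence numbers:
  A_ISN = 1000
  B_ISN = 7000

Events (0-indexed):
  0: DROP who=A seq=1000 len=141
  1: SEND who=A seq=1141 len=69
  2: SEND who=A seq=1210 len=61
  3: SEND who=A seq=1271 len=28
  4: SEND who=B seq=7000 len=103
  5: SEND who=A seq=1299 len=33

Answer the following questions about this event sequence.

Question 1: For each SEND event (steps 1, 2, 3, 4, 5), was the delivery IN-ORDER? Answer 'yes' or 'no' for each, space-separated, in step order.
Step 1: SEND seq=1141 -> out-of-order
Step 2: SEND seq=1210 -> out-of-order
Step 3: SEND seq=1271 -> out-of-order
Step 4: SEND seq=7000 -> in-order
Step 5: SEND seq=1299 -> out-of-order

Answer: no no no yes no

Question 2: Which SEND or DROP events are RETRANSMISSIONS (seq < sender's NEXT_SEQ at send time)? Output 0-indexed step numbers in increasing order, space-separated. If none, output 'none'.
Answer: none

Derivation:
Step 0: DROP seq=1000 -> fresh
Step 1: SEND seq=1141 -> fresh
Step 2: SEND seq=1210 -> fresh
Step 3: SEND seq=1271 -> fresh
Step 4: SEND seq=7000 -> fresh
Step 5: SEND seq=1299 -> fresh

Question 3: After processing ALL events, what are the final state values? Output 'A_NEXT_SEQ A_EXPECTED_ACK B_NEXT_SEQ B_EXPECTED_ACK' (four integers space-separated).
Answer: 1332 7103 7103 1000

Derivation:
After event 0: A_seq=1141 A_ack=7000 B_seq=7000 B_ack=1000
After event 1: A_seq=1210 A_ack=7000 B_seq=7000 B_ack=1000
After event 2: A_seq=1271 A_ack=7000 B_seq=7000 B_ack=1000
After event 3: A_seq=1299 A_ack=7000 B_seq=7000 B_ack=1000
After event 4: A_seq=1299 A_ack=7103 B_seq=7103 B_ack=1000
After event 5: A_seq=1332 A_ack=7103 B_seq=7103 B_ack=1000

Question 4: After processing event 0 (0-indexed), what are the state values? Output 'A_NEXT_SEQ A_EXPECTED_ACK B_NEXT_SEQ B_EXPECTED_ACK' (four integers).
After event 0: A_seq=1141 A_ack=7000 B_seq=7000 B_ack=1000

1141 7000 7000 1000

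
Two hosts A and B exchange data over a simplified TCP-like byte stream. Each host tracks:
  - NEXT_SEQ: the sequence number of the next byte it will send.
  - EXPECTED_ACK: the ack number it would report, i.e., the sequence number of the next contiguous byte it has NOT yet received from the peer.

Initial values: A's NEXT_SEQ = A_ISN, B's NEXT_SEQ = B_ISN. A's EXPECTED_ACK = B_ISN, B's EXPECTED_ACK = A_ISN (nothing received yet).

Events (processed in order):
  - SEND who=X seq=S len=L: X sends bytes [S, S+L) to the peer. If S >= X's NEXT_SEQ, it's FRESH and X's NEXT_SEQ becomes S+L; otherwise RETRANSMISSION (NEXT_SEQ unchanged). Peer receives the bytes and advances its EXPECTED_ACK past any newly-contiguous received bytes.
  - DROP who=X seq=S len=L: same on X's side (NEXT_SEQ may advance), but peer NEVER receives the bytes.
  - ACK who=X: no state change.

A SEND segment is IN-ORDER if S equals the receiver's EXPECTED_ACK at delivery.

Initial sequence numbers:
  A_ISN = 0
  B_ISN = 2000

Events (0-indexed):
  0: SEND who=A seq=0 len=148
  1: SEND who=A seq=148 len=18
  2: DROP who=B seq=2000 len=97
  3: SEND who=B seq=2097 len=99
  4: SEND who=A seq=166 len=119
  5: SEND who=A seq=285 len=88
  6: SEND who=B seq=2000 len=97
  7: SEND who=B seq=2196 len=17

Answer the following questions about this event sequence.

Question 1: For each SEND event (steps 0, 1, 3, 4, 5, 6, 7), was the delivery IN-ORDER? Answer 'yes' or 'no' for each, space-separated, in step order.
Answer: yes yes no yes yes yes yes

Derivation:
Step 0: SEND seq=0 -> in-order
Step 1: SEND seq=148 -> in-order
Step 3: SEND seq=2097 -> out-of-order
Step 4: SEND seq=166 -> in-order
Step 5: SEND seq=285 -> in-order
Step 6: SEND seq=2000 -> in-order
Step 7: SEND seq=2196 -> in-order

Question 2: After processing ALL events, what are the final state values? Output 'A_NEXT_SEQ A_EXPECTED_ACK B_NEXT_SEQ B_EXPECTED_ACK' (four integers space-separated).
Answer: 373 2213 2213 373

Derivation:
After event 0: A_seq=148 A_ack=2000 B_seq=2000 B_ack=148
After event 1: A_seq=166 A_ack=2000 B_seq=2000 B_ack=166
After event 2: A_seq=166 A_ack=2000 B_seq=2097 B_ack=166
After event 3: A_seq=166 A_ack=2000 B_seq=2196 B_ack=166
After event 4: A_seq=285 A_ack=2000 B_seq=2196 B_ack=285
After event 5: A_seq=373 A_ack=2000 B_seq=2196 B_ack=373
After event 6: A_seq=373 A_ack=2196 B_seq=2196 B_ack=373
After event 7: A_seq=373 A_ack=2213 B_seq=2213 B_ack=373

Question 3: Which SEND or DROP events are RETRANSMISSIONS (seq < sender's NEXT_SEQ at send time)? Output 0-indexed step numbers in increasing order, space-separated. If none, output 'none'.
Step 0: SEND seq=0 -> fresh
Step 1: SEND seq=148 -> fresh
Step 2: DROP seq=2000 -> fresh
Step 3: SEND seq=2097 -> fresh
Step 4: SEND seq=166 -> fresh
Step 5: SEND seq=285 -> fresh
Step 6: SEND seq=2000 -> retransmit
Step 7: SEND seq=2196 -> fresh

Answer: 6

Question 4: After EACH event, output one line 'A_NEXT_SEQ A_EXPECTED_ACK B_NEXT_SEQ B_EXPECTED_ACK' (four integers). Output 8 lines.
148 2000 2000 148
166 2000 2000 166
166 2000 2097 166
166 2000 2196 166
285 2000 2196 285
373 2000 2196 373
373 2196 2196 373
373 2213 2213 373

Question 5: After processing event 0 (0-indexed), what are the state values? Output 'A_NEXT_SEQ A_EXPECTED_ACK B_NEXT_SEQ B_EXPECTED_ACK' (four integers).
After event 0: A_seq=148 A_ack=2000 B_seq=2000 B_ack=148

148 2000 2000 148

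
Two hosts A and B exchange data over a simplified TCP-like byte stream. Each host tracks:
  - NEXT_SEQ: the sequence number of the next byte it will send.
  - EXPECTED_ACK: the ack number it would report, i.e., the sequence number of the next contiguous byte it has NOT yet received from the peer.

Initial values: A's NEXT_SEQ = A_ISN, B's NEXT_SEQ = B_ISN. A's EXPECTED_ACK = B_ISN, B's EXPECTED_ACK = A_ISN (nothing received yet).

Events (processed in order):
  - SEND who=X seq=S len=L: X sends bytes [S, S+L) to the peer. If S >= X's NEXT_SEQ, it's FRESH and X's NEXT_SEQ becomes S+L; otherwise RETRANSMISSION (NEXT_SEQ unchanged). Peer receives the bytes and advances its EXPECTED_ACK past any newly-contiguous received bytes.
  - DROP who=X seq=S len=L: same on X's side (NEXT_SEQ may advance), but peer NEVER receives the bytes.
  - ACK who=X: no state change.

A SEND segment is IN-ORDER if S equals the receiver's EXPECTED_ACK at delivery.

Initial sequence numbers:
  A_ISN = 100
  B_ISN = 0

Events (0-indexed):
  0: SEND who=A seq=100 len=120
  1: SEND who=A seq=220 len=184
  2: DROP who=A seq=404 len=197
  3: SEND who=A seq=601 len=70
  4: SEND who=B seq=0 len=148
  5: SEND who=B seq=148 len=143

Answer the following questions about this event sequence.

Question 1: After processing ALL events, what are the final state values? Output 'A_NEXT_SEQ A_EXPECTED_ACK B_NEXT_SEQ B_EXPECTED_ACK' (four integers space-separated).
Answer: 671 291 291 404

Derivation:
After event 0: A_seq=220 A_ack=0 B_seq=0 B_ack=220
After event 1: A_seq=404 A_ack=0 B_seq=0 B_ack=404
After event 2: A_seq=601 A_ack=0 B_seq=0 B_ack=404
After event 3: A_seq=671 A_ack=0 B_seq=0 B_ack=404
After event 4: A_seq=671 A_ack=148 B_seq=148 B_ack=404
After event 5: A_seq=671 A_ack=291 B_seq=291 B_ack=404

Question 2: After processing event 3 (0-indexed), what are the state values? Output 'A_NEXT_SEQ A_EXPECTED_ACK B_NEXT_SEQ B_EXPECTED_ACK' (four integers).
After event 0: A_seq=220 A_ack=0 B_seq=0 B_ack=220
After event 1: A_seq=404 A_ack=0 B_seq=0 B_ack=404
After event 2: A_seq=601 A_ack=0 B_seq=0 B_ack=404
After event 3: A_seq=671 A_ack=0 B_seq=0 B_ack=404

671 0 0 404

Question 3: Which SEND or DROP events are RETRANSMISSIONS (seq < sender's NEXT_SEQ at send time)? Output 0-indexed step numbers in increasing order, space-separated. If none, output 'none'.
Answer: none

Derivation:
Step 0: SEND seq=100 -> fresh
Step 1: SEND seq=220 -> fresh
Step 2: DROP seq=404 -> fresh
Step 3: SEND seq=601 -> fresh
Step 4: SEND seq=0 -> fresh
Step 5: SEND seq=148 -> fresh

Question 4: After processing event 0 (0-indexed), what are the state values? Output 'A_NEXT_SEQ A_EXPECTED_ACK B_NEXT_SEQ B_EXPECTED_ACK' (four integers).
After event 0: A_seq=220 A_ack=0 B_seq=0 B_ack=220

220 0 0 220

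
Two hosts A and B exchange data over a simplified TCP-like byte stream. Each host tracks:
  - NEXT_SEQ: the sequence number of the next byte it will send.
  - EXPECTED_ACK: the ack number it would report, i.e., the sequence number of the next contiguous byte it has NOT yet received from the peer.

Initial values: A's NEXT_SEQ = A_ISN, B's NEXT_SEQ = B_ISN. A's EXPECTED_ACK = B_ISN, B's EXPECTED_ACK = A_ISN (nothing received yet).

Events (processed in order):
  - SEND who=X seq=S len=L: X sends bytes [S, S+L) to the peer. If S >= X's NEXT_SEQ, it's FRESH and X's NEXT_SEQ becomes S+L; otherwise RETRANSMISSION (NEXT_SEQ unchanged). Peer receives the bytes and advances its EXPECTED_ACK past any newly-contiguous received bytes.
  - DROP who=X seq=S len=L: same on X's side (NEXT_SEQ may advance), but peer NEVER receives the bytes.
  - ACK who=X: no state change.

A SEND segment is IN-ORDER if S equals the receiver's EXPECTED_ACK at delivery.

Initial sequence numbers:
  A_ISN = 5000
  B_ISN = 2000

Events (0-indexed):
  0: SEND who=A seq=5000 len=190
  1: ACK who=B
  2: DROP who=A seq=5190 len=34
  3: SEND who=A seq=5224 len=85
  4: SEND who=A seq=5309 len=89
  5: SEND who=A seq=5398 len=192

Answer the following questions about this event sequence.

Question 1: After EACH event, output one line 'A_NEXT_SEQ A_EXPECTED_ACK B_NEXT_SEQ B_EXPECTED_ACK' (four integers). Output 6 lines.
5190 2000 2000 5190
5190 2000 2000 5190
5224 2000 2000 5190
5309 2000 2000 5190
5398 2000 2000 5190
5590 2000 2000 5190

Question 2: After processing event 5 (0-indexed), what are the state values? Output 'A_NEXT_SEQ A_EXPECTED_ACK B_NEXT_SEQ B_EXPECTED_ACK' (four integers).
After event 0: A_seq=5190 A_ack=2000 B_seq=2000 B_ack=5190
After event 1: A_seq=5190 A_ack=2000 B_seq=2000 B_ack=5190
After event 2: A_seq=5224 A_ack=2000 B_seq=2000 B_ack=5190
After event 3: A_seq=5309 A_ack=2000 B_seq=2000 B_ack=5190
After event 4: A_seq=5398 A_ack=2000 B_seq=2000 B_ack=5190
After event 5: A_seq=5590 A_ack=2000 B_seq=2000 B_ack=5190

5590 2000 2000 5190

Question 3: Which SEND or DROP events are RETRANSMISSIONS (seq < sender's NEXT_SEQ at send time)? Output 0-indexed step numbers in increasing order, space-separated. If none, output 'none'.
Step 0: SEND seq=5000 -> fresh
Step 2: DROP seq=5190 -> fresh
Step 3: SEND seq=5224 -> fresh
Step 4: SEND seq=5309 -> fresh
Step 5: SEND seq=5398 -> fresh

Answer: none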